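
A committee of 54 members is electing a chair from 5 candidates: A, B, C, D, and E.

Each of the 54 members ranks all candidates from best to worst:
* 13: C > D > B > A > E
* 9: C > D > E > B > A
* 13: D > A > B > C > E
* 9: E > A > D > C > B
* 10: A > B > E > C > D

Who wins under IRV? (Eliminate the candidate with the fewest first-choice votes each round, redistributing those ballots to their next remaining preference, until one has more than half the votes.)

A

Round 1: A 10, B 0, C 22, D 13, E 9. B eliminated.
Round 2: A 10, C 22, D 13, E 9. E eliminated.
Round 3: A 19, C 22, D 13. D eliminated.
Round 4: A 32, C 22. A has a majority (≥28).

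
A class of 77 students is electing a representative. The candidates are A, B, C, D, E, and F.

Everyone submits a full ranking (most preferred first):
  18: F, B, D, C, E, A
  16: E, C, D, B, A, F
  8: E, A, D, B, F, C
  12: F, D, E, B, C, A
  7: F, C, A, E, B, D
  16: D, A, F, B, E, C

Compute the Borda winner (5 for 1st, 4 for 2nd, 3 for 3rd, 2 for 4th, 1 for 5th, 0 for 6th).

A: 18×0 + 16×1 + 8×4 + 12×0 + 7×3 + 16×4 = 133
B: 18×4 + 16×2 + 8×2 + 12×2 + 7×1 + 16×2 = 183
C: 18×2 + 16×4 + 8×0 + 12×1 + 7×4 + 16×0 = 140
D: 18×3 + 16×3 + 8×3 + 12×4 + 7×0 + 16×5 = 254
E: 18×1 + 16×5 + 8×5 + 12×3 + 7×2 + 16×1 = 204
F: 18×5 + 16×0 + 8×1 + 12×5 + 7×5 + 16×3 = 241

D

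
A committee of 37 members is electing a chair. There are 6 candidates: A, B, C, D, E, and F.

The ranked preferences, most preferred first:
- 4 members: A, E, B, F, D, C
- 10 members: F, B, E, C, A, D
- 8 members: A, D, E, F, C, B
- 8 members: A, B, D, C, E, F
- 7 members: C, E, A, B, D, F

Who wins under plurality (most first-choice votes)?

A

First-place votes: A 20, B 0, C 7, D 0, E 0, F 10.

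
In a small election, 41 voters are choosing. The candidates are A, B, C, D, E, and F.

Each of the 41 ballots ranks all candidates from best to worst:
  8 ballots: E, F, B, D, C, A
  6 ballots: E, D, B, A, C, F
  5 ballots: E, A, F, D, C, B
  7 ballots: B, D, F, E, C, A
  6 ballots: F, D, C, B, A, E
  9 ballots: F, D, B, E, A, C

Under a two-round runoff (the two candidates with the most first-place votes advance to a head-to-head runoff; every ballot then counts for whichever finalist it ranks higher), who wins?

F

Round 1 first-place votes: A 0, B 7, C 0, D 0, E 19, F 15. E and F advance.
Runoff: E is ranked above F on 19 ballots, F above E on 22.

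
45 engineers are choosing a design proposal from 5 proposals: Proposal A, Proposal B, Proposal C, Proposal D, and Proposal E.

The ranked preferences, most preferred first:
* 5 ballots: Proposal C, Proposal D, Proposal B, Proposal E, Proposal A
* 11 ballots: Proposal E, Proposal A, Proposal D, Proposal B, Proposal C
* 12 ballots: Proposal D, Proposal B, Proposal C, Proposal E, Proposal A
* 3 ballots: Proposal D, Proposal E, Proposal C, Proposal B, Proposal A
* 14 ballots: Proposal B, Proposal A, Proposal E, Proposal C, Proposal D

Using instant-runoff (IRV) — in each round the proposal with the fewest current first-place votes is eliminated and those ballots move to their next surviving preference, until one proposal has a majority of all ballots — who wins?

Proposal D

Round 1: Proposal A 0, Proposal B 14, Proposal C 5, Proposal D 15, Proposal E 11. Proposal A eliminated.
Round 2: Proposal B 14, Proposal C 5, Proposal D 15, Proposal E 11. Proposal C eliminated.
Round 3: Proposal B 14, Proposal D 20, Proposal E 11. Proposal E eliminated.
Round 4: Proposal B 14, Proposal D 31. Proposal D has a majority (≥23).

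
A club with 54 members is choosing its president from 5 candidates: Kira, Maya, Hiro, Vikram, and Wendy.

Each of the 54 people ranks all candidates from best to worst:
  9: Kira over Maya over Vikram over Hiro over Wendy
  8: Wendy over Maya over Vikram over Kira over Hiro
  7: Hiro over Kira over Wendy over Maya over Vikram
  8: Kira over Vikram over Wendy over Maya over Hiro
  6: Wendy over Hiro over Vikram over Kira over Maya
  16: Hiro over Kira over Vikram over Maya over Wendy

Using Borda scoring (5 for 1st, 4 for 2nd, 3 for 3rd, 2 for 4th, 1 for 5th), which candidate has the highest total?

Kira: 9×5 + 8×2 + 7×4 + 8×5 + 6×2 + 16×4 = 205
Maya: 9×4 + 8×4 + 7×2 + 8×2 + 6×1 + 16×2 = 136
Hiro: 9×2 + 8×1 + 7×5 + 8×1 + 6×4 + 16×5 = 173
Vikram: 9×3 + 8×3 + 7×1 + 8×4 + 6×3 + 16×3 = 156
Wendy: 9×1 + 8×5 + 7×3 + 8×3 + 6×5 + 16×1 = 140

Kira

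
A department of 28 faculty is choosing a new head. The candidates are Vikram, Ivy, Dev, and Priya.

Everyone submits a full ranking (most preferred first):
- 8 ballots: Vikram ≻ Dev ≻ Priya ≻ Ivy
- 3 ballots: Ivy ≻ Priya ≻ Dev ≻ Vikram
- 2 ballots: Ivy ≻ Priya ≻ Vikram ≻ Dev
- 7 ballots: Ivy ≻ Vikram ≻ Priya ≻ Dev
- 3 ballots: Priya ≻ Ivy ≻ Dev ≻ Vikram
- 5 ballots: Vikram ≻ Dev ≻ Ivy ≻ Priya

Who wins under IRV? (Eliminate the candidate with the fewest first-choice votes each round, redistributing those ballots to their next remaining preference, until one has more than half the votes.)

Round 1: Vikram 13, Ivy 12, Dev 0, Priya 3. Dev eliminated.
Round 2: Vikram 13, Ivy 12, Priya 3. Priya eliminated.
Round 3: Vikram 13, Ivy 15. Ivy has a majority (≥15).

Ivy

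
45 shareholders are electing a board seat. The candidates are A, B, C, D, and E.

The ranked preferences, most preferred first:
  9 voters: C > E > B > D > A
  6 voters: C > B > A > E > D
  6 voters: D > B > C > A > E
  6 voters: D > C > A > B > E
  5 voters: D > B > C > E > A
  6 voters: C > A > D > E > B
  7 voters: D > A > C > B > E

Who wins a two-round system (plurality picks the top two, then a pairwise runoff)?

Round 1 first-place votes: A 0, B 0, C 21, D 24, E 0. D and C advance.
Runoff: D is ranked above C on 24 ballots, C above D on 21.

D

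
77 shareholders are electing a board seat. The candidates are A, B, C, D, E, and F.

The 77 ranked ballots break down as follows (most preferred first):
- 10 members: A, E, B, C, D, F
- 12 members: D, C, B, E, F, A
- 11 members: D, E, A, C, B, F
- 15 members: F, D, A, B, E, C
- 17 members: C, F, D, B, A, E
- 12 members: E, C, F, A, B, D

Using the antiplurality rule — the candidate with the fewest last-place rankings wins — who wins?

B

Last-place votes: A 12, B 0, C 15, D 12, E 17, F 21.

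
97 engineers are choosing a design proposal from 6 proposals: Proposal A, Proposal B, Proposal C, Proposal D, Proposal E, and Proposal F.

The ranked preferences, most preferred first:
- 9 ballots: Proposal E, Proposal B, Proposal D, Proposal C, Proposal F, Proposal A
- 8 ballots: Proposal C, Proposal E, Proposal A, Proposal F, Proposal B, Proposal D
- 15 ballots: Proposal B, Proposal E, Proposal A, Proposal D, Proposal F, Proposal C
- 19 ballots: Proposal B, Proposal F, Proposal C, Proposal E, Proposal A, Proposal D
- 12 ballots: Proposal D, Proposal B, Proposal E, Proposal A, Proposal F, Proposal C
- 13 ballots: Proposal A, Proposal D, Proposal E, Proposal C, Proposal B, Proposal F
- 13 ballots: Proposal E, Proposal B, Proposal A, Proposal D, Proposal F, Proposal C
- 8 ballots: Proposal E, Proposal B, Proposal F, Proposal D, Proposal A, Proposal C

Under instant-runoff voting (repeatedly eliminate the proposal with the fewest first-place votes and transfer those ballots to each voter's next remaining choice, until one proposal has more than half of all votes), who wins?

Round 1: Proposal A 13, Proposal B 34, Proposal C 8, Proposal D 12, Proposal E 30, Proposal F 0. Proposal F eliminated.
Round 2: Proposal A 13, Proposal B 34, Proposal C 8, Proposal D 12, Proposal E 30. Proposal C eliminated.
Round 3: Proposal A 13, Proposal B 34, Proposal D 12, Proposal E 38. Proposal D eliminated.
Round 4: Proposal A 13, Proposal B 46, Proposal E 38. Proposal A eliminated.
Round 5: Proposal B 46, Proposal E 51. Proposal E has a majority (≥49).

Proposal E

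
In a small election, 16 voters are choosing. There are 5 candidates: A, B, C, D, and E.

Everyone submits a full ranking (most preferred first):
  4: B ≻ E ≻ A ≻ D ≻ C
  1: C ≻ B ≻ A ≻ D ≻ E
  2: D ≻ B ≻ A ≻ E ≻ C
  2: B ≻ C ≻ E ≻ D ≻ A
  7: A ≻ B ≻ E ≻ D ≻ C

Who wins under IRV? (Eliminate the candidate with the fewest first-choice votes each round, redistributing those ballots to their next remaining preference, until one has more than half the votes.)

Round 1: A 7, B 6, C 1, D 2, E 0. E eliminated.
Round 2: A 7, B 6, C 1, D 2. C eliminated.
Round 3: A 7, B 7, D 2. D eliminated.
Round 4: A 7, B 9. B has a majority (≥9).

B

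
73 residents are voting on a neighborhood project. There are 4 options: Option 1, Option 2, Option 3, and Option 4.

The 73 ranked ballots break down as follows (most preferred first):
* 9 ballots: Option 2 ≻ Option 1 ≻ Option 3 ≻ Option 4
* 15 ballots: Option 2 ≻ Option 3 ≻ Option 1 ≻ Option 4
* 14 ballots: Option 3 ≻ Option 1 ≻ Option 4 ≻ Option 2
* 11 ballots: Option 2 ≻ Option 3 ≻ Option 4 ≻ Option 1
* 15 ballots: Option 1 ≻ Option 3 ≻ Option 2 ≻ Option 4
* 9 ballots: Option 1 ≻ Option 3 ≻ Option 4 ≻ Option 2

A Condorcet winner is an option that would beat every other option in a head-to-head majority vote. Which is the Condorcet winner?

Option 3 vs Option 1: 40–33
Option 3 vs Option 2: 38–35
Option 3 vs Option 4: 73–0
Option 3 beats every other option.

Option 3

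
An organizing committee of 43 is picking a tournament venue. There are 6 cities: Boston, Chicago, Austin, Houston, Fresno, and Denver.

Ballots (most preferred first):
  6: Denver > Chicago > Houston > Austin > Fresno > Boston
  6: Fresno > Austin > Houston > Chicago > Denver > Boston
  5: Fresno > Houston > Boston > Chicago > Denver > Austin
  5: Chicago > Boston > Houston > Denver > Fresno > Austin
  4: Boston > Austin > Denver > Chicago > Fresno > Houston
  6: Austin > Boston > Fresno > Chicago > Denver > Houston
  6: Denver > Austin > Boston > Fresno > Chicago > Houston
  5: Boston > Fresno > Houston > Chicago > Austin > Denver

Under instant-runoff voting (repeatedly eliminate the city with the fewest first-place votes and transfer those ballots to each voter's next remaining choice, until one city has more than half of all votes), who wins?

Boston

Round 1: Boston 9, Chicago 5, Austin 6, Houston 0, Fresno 11, Denver 12. Houston eliminated.
Round 2: Boston 9, Chicago 5, Austin 6, Fresno 11, Denver 12. Chicago eliminated.
Round 3: Boston 14, Austin 6, Fresno 11, Denver 12. Austin eliminated.
Round 4: Boston 20, Fresno 11, Denver 12. Fresno eliminated.
Round 5: Boston 25, Denver 18. Boston has a majority (≥22).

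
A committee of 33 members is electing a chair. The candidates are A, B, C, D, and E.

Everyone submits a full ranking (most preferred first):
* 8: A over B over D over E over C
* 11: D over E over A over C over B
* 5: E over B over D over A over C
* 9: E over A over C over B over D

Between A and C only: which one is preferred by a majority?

A

A is ranked above C on 33 ballots; C above A on 0.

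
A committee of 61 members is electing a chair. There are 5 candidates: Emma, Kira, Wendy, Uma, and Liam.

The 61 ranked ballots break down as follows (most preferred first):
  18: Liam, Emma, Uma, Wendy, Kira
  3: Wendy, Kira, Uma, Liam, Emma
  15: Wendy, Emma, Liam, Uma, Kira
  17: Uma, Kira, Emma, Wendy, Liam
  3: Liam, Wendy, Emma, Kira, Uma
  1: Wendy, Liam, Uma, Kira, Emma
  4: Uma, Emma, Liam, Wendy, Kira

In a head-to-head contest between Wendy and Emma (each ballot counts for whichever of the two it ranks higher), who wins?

Emma

Wendy is ranked above Emma on 22 ballots; Emma above Wendy on 39.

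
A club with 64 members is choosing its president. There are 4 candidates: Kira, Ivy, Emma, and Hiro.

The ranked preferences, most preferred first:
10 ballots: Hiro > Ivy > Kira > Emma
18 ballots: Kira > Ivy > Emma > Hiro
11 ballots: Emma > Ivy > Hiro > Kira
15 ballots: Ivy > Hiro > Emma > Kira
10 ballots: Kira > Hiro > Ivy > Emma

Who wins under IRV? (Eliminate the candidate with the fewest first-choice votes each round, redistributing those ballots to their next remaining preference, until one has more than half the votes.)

Ivy

Round 1: Kira 28, Ivy 15, Emma 11, Hiro 10. Hiro eliminated.
Round 2: Kira 28, Ivy 25, Emma 11. Emma eliminated.
Round 3: Kira 28, Ivy 36. Ivy has a majority (≥33).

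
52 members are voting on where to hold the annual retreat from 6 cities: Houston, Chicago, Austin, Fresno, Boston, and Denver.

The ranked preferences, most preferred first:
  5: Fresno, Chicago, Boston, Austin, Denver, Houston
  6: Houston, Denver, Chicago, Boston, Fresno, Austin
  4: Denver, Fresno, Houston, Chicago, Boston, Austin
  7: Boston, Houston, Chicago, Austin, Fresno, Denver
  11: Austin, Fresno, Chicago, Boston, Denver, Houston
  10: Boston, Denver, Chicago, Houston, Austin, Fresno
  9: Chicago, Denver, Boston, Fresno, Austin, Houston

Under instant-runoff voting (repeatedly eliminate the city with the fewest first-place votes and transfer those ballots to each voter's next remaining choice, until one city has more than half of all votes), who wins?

Round 1: Houston 6, Chicago 9, Austin 11, Fresno 5, Boston 17, Denver 4. Denver eliminated.
Round 2: Houston 6, Chicago 9, Austin 11, Fresno 9, Boston 17. Houston eliminated.
Round 3: Chicago 15, Austin 11, Fresno 9, Boston 17. Fresno eliminated.
Round 4: Chicago 24, Austin 11, Boston 17. Austin eliminated.
Round 5: Chicago 35, Boston 17. Chicago has a majority (≥27).

Chicago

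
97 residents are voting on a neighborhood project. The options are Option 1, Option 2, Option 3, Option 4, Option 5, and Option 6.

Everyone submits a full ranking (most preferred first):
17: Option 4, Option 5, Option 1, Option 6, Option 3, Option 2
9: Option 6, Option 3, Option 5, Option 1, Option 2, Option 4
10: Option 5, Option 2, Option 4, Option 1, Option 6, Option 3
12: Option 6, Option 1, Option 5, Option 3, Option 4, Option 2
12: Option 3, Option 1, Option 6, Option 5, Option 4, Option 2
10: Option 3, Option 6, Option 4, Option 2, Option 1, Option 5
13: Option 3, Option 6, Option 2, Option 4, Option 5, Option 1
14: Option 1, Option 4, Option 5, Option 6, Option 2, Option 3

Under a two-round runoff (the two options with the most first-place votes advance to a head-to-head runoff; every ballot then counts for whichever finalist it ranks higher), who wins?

Round 1 first-place votes: Option 1 14, Option 2 0, Option 3 35, Option 4 17, Option 5 10, Option 6 21. Option 3 and Option 6 advance.
Runoff: Option 3 is ranked above Option 6 on 35 ballots, Option 6 above Option 3 on 62.

Option 6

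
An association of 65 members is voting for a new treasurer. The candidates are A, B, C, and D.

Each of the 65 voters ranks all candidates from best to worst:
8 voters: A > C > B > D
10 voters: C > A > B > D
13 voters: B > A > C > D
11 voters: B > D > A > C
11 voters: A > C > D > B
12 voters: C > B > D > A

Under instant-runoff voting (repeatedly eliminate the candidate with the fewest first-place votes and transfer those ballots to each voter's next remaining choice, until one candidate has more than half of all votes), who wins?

Round 1: A 19, B 24, C 22, D 0. D eliminated.
Round 2: A 19, B 24, C 22. A eliminated.
Round 3: B 24, C 41. C has a majority (≥33).

C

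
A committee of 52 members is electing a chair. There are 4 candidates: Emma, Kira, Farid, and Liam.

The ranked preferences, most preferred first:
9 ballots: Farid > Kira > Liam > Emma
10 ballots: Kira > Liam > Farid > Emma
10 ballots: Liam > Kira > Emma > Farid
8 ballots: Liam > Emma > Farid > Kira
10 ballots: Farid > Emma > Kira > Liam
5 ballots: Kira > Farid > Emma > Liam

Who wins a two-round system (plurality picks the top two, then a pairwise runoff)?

Round 1 first-place votes: Emma 0, Kira 15, Farid 19, Liam 18. Farid and Liam advance.
Runoff: Farid is ranked above Liam on 24 ballots, Liam above Farid on 28.

Liam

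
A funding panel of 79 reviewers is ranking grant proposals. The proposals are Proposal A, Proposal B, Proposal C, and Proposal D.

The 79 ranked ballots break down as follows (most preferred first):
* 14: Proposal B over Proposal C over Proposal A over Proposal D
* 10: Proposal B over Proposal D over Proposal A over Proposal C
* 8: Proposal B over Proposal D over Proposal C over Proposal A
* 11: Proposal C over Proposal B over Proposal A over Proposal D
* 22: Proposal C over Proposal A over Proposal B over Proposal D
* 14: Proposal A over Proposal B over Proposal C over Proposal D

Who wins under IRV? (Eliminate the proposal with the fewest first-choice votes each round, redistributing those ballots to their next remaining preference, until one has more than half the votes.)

Proposal B

Round 1: Proposal A 14, Proposal B 32, Proposal C 33, Proposal D 0. Proposal D eliminated.
Round 2: Proposal A 14, Proposal B 32, Proposal C 33. Proposal A eliminated.
Round 3: Proposal B 46, Proposal C 33. Proposal B has a majority (≥40).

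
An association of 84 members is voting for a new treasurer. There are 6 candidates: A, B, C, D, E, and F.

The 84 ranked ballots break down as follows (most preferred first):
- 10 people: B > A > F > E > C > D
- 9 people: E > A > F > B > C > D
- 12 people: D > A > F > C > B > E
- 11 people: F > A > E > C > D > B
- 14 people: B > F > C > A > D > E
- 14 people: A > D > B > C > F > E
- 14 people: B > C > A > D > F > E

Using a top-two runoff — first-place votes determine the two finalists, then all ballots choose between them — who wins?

A

Round 1 first-place votes: A 14, B 38, C 0, D 12, E 9, F 11. B and A advance.
Runoff: B is ranked above A on 38 ballots, A above B on 46.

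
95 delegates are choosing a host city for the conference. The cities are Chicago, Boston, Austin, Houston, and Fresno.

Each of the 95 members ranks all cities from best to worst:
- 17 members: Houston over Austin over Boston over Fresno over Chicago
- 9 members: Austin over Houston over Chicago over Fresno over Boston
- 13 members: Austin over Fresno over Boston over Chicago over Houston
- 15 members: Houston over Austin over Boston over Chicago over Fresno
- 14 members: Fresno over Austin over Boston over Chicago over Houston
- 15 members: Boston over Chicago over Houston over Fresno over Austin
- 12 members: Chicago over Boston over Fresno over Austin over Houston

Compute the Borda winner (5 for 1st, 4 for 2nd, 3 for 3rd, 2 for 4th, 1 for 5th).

Austin

Chicago: 17×1 + 9×3 + 13×2 + 15×2 + 14×2 + 15×4 + 12×5 = 248
Boston: 17×3 + 9×1 + 13×3 + 15×3 + 14×3 + 15×5 + 12×4 = 309
Austin: 17×4 + 9×5 + 13×5 + 15×4 + 14×4 + 15×1 + 12×2 = 333
Houston: 17×5 + 9×4 + 13×1 + 15×5 + 14×1 + 15×3 + 12×1 = 280
Fresno: 17×2 + 9×2 + 13×4 + 15×1 + 14×5 + 15×2 + 12×3 = 255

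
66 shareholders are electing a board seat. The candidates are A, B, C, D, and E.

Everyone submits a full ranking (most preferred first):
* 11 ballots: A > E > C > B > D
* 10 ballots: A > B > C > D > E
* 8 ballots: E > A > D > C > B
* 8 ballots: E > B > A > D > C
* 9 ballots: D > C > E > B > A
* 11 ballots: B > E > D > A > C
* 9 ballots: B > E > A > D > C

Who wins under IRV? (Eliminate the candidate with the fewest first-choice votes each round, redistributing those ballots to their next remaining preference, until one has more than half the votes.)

E

Round 1: A 21, B 20, C 0, D 9, E 16. C eliminated.
Round 2: A 21, B 20, D 9, E 16. D eliminated.
Round 3: A 21, B 20, E 25. B eliminated.
Round 4: A 21, E 45. E has a majority (≥34).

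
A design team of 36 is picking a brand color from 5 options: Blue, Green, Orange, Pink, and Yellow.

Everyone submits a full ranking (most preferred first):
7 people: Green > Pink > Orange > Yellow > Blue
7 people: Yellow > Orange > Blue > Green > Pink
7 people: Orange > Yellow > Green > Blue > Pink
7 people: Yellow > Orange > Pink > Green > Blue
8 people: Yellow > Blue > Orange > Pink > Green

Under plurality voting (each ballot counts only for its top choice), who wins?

Yellow

First-place votes: Blue 0, Green 7, Orange 7, Pink 0, Yellow 22.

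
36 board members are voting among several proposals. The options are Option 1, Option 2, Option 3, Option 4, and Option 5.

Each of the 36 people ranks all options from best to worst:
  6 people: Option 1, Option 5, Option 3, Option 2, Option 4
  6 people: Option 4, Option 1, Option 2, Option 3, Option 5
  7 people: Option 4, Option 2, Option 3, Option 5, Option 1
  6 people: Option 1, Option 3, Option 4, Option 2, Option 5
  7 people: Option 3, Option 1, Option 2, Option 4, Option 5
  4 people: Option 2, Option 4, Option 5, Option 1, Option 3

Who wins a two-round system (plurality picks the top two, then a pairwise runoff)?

Option 1

Round 1 first-place votes: Option 1 12, Option 2 4, Option 3 7, Option 4 13, Option 5 0. Option 4 and Option 1 advance.
Runoff: Option 4 is ranked above Option 1 on 17 ballots, Option 1 above Option 4 on 19.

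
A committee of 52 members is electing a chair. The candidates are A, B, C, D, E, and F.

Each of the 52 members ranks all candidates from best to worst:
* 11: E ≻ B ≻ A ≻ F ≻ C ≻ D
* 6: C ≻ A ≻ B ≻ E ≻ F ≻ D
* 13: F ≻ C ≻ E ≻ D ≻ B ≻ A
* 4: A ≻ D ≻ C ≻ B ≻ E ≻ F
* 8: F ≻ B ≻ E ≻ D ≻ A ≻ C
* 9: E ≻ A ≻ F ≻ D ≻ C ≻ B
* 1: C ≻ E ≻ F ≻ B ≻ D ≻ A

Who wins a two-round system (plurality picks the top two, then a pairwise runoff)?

Round 1 first-place votes: A 4, B 0, C 7, D 0, E 20, F 21. F and E advance.
Runoff: F is ranked above E on 21 ballots, E above F on 31.

E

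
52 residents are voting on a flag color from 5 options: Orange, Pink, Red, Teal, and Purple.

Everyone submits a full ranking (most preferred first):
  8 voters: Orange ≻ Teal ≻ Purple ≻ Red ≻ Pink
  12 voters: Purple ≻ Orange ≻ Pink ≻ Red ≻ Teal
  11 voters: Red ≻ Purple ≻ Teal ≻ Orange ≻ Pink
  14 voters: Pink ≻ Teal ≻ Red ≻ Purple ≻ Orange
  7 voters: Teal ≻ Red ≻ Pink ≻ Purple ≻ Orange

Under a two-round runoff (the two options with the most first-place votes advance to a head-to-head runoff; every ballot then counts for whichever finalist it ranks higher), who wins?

Round 1 first-place votes: Orange 8, Pink 14, Red 11, Teal 7, Purple 12. Pink and Purple advance.
Runoff: Pink is ranked above Purple on 21 ballots, Purple above Pink on 31.

Purple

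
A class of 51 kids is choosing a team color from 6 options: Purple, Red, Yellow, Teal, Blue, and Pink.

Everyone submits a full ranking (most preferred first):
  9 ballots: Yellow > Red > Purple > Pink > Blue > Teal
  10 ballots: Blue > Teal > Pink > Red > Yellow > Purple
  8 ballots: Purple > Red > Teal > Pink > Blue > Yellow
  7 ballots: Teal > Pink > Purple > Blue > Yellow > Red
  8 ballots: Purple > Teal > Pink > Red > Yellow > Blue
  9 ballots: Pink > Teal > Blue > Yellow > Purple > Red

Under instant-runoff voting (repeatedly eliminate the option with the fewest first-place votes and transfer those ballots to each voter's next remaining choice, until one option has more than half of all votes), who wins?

Round 1: Purple 16, Red 0, Yellow 9, Teal 7, Blue 10, Pink 9. Red eliminated.
Round 2: Purple 16, Yellow 9, Teal 7, Blue 10, Pink 9. Teal eliminated.
Round 3: Purple 16, Yellow 9, Blue 10, Pink 16. Yellow eliminated.
Round 4: Purple 25, Blue 10, Pink 16. Blue eliminated.
Round 5: Purple 25, Pink 26. Pink has a majority (≥26).

Pink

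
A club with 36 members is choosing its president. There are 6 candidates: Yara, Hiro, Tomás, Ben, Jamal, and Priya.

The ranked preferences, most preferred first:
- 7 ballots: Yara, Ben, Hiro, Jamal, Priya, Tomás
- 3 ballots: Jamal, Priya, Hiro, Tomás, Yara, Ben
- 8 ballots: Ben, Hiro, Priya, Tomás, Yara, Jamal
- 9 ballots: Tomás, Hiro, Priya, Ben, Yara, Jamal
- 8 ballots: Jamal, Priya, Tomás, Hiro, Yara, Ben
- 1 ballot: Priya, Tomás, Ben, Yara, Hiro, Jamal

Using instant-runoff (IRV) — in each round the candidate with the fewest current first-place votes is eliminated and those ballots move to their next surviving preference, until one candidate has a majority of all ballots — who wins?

Round 1: Yara 7, Hiro 0, Tomás 9, Ben 8, Jamal 11, Priya 1. Hiro eliminated.
Round 2: Yara 7, Tomás 9, Ben 8, Jamal 11, Priya 1. Priya eliminated.
Round 3: Yara 7, Tomás 10, Ben 8, Jamal 11. Yara eliminated.
Round 4: Tomás 10, Ben 15, Jamal 11. Tomás eliminated.
Round 5: Ben 25, Jamal 11. Ben has a majority (≥19).

Ben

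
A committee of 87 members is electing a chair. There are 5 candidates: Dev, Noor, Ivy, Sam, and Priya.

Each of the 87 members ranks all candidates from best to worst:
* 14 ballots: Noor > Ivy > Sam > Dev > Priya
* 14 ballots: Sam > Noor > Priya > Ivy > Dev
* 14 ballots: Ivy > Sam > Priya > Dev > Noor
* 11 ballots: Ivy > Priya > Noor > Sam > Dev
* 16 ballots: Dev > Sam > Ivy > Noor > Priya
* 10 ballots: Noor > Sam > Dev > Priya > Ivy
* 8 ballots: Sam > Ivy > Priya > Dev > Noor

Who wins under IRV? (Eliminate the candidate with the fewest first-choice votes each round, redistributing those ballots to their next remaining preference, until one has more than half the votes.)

Sam

Round 1: Dev 16, Noor 24, Ivy 25, Sam 22, Priya 0. Priya eliminated.
Round 2: Dev 16, Noor 24, Ivy 25, Sam 22. Dev eliminated.
Round 3: Noor 24, Ivy 25, Sam 38. Noor eliminated.
Round 4: Ivy 39, Sam 48. Sam has a majority (≥44).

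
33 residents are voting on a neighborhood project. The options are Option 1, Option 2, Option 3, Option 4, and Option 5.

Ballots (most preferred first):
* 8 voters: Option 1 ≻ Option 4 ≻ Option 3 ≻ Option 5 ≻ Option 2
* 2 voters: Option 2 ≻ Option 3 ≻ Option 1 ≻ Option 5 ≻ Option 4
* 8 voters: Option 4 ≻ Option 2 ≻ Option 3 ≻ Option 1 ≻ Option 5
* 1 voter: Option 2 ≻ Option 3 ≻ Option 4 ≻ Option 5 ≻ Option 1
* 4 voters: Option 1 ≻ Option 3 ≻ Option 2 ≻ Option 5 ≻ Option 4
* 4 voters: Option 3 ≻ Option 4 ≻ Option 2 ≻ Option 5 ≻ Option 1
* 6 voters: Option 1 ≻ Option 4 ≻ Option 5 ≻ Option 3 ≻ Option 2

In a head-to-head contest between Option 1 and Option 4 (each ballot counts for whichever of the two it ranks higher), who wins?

Option 1 is ranked above Option 4 on 20 ballots; Option 4 above Option 1 on 13.

Option 1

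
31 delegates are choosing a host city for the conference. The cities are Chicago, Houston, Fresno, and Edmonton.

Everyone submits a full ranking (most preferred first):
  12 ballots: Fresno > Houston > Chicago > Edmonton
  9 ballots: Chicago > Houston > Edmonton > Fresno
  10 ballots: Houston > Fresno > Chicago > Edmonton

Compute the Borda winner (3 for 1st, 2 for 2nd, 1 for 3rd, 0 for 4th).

Chicago: 12×1 + 9×3 + 10×1 = 49
Houston: 12×2 + 9×2 + 10×3 = 72
Fresno: 12×3 + 9×0 + 10×2 = 56
Edmonton: 12×0 + 9×1 + 10×0 = 9

Houston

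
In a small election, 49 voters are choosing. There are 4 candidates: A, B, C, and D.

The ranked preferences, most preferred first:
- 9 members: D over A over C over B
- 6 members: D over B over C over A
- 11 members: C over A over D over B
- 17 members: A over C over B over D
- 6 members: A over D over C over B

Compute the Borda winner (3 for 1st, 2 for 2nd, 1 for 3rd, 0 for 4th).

A: 9×2 + 6×0 + 11×2 + 17×3 + 6×3 = 109
B: 9×0 + 6×2 + 11×0 + 17×1 + 6×0 = 29
C: 9×1 + 6×1 + 11×3 + 17×2 + 6×1 = 88
D: 9×3 + 6×3 + 11×1 + 17×0 + 6×2 = 68

A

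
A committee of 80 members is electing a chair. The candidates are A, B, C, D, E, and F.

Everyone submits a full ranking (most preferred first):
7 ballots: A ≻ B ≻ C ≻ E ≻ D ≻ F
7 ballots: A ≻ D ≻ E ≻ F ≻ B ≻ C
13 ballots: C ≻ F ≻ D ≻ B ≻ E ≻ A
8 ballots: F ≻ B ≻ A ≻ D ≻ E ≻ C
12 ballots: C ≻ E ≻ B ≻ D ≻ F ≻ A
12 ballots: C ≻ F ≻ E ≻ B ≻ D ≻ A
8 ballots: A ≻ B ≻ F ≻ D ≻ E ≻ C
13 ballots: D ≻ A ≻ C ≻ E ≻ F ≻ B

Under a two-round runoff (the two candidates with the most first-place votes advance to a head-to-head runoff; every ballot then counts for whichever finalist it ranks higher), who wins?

Round 1 first-place votes: A 22, B 0, C 37, D 13, E 0, F 8. C and A advance.
Runoff: C is ranked above A on 37 ballots, A above C on 43.

A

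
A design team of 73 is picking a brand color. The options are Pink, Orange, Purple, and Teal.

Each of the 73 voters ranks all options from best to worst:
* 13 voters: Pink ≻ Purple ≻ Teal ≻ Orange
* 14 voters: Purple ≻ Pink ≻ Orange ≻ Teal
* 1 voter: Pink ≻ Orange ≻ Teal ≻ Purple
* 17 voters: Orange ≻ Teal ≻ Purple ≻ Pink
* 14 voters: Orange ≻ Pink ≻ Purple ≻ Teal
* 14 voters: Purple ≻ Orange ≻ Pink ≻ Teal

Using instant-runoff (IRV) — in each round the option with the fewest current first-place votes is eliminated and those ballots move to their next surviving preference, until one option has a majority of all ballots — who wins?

Round 1: Pink 14, Orange 31, Purple 28, Teal 0. Teal eliminated.
Round 2: Pink 14, Orange 31, Purple 28. Pink eliminated.
Round 3: Orange 32, Purple 41. Purple has a majority (≥37).

Purple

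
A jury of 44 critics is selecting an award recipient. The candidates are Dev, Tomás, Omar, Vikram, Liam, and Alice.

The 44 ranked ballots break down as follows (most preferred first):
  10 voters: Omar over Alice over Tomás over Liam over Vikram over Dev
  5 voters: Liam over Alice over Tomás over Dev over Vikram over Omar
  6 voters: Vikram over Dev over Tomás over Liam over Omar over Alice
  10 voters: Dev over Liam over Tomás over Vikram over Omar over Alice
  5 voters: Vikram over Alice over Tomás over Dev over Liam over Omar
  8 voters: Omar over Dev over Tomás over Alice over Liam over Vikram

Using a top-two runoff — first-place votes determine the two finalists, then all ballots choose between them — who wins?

Vikram

Round 1 first-place votes: Dev 10, Tomás 0, Omar 18, Vikram 11, Liam 5, Alice 0. Omar and Vikram advance.
Runoff: Omar is ranked above Vikram on 18 ballots, Vikram above Omar on 26.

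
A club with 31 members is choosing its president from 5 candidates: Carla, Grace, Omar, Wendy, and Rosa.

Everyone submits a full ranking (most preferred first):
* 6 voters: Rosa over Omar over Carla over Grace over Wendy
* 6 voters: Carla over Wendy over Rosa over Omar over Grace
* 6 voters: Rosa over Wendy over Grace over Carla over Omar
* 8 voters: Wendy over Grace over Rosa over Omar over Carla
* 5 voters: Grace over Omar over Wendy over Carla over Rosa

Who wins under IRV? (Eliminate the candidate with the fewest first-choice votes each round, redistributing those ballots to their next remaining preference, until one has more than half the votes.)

Round 1: Carla 6, Grace 5, Omar 0, Wendy 8, Rosa 12. Omar eliminated.
Round 2: Carla 6, Grace 5, Wendy 8, Rosa 12. Grace eliminated.
Round 3: Carla 6, Wendy 13, Rosa 12. Carla eliminated.
Round 4: Wendy 19, Rosa 12. Wendy has a majority (≥16).

Wendy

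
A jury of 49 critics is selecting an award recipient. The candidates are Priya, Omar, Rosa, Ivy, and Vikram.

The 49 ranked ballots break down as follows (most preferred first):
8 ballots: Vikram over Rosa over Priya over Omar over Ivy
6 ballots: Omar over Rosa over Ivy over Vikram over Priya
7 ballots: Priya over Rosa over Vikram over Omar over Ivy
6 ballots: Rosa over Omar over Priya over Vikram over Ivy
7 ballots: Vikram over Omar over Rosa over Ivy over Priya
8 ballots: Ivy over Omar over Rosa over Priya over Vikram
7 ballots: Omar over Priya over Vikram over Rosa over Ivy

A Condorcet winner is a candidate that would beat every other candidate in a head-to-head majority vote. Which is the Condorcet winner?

Omar vs Priya: 34–15
Omar vs Rosa: 28–21
Omar vs Ivy: 41–8
Omar vs Vikram: 27–22
Omar beats every other candidate.

Omar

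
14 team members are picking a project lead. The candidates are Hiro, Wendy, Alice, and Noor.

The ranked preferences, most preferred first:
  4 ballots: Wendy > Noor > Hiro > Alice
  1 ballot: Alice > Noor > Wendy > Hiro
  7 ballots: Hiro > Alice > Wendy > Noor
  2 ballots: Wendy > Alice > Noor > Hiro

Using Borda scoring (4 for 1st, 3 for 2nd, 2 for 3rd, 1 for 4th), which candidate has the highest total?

Hiro: 4×2 + 1×1 + 7×4 + 2×1 = 39
Wendy: 4×4 + 1×2 + 7×2 + 2×4 = 40
Alice: 4×1 + 1×4 + 7×3 + 2×3 = 35
Noor: 4×3 + 1×3 + 7×1 + 2×2 = 26

Wendy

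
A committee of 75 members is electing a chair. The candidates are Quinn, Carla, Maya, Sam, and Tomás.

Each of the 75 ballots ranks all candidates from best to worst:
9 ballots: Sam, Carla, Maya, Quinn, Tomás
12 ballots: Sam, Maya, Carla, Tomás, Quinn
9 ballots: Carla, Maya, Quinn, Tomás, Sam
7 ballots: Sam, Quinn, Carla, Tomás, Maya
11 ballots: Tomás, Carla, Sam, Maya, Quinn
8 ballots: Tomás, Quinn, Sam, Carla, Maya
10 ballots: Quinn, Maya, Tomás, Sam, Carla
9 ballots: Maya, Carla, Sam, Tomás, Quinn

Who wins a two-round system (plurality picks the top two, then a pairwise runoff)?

Tomás

Round 1 first-place votes: Quinn 10, Carla 9, Maya 9, Sam 28, Tomás 19. Sam and Tomás advance.
Runoff: Sam is ranked above Tomás on 37 ballots, Tomás above Sam on 38.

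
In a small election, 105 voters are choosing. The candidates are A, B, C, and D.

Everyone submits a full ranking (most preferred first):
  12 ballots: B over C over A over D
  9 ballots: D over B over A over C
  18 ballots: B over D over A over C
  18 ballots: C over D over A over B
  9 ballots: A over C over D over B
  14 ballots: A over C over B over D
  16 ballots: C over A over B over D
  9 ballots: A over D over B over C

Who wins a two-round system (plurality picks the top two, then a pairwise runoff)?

A

Round 1 first-place votes: A 32, B 30, C 34, D 9. C and A advance.
Runoff: C is ranked above A on 46 ballots, A above C on 59.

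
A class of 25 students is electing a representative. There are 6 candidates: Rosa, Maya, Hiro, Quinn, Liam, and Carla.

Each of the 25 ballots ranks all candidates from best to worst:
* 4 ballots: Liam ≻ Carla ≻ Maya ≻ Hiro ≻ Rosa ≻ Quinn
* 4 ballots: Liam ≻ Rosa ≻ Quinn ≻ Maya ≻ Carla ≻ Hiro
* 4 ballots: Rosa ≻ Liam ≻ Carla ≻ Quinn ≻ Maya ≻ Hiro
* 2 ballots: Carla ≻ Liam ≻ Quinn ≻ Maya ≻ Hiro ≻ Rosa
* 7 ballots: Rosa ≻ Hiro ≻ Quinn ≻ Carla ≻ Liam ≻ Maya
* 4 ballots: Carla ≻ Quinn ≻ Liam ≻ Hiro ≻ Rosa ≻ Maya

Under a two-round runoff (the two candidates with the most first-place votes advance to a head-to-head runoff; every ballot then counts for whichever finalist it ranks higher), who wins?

Liam

Round 1 first-place votes: Rosa 11, Maya 0, Hiro 0, Quinn 0, Liam 8, Carla 6. Rosa and Liam advance.
Runoff: Rosa is ranked above Liam on 11 ballots, Liam above Rosa on 14.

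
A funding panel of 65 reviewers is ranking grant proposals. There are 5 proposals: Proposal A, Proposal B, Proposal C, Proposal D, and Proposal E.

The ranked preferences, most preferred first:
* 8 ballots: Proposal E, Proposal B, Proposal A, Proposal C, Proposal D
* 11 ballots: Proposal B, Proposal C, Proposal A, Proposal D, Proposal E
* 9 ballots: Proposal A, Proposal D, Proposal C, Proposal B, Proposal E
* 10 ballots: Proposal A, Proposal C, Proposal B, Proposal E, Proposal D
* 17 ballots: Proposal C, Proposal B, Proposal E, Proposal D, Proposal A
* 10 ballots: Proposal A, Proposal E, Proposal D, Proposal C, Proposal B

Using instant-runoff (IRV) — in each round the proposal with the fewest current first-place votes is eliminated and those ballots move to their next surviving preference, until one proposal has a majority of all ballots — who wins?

Proposal B

Round 1: Proposal A 29, Proposal B 11, Proposal C 17, Proposal D 0, Proposal E 8. Proposal D eliminated.
Round 2: Proposal A 29, Proposal B 11, Proposal C 17, Proposal E 8. Proposal E eliminated.
Round 3: Proposal A 29, Proposal B 19, Proposal C 17. Proposal C eliminated.
Round 4: Proposal A 29, Proposal B 36. Proposal B has a majority (≥33).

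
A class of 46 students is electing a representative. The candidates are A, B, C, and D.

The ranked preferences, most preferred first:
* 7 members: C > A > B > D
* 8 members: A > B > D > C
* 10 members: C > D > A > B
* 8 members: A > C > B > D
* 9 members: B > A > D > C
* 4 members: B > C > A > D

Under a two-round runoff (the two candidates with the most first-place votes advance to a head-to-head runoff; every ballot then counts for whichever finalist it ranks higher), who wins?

A

Round 1 first-place votes: A 16, B 13, C 17, D 0. C and A advance.
Runoff: C is ranked above A on 21 ballots, A above C on 25.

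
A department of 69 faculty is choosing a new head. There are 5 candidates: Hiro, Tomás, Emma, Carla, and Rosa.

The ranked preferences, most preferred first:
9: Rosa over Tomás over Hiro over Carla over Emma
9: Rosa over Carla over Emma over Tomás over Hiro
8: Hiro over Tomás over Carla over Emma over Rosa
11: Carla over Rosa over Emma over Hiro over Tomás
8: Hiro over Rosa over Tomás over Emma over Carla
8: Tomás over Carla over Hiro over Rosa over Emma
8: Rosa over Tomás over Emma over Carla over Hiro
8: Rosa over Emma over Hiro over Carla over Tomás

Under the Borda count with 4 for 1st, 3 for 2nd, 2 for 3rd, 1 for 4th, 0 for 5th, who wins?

Rosa

Hiro: 9×2 + 9×0 + 8×4 + 11×1 + 8×4 + 8×2 + 8×0 + 8×2 = 125
Tomás: 9×3 + 9×1 + 8×3 + 11×0 + 8×2 + 8×4 + 8×3 + 8×0 = 132
Emma: 9×0 + 9×2 + 8×1 + 11×2 + 8×1 + 8×0 + 8×2 + 8×3 = 96
Carla: 9×1 + 9×3 + 8×2 + 11×4 + 8×0 + 8×3 + 8×1 + 8×1 = 136
Rosa: 9×4 + 9×4 + 8×0 + 11×3 + 8×3 + 8×1 + 8×4 + 8×4 = 201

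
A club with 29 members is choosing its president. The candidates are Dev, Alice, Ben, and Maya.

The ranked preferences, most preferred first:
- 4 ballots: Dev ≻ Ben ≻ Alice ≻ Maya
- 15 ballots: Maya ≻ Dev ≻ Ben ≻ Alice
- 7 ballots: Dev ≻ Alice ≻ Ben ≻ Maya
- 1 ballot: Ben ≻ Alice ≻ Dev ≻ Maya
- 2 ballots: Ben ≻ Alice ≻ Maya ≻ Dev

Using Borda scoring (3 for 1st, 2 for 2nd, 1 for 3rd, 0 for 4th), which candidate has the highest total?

Dev

Dev: 4×3 + 15×2 + 7×3 + 1×1 + 2×0 = 64
Alice: 4×1 + 15×0 + 7×2 + 1×2 + 2×2 = 24
Ben: 4×2 + 15×1 + 7×1 + 1×3 + 2×3 = 39
Maya: 4×0 + 15×3 + 7×0 + 1×0 + 2×1 = 47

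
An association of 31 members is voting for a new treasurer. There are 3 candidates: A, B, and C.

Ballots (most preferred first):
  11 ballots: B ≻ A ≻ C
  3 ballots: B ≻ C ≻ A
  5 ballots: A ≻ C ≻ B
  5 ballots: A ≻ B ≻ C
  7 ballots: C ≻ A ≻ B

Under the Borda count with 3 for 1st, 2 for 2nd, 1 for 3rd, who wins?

A: 11×2 + 3×1 + 5×3 + 5×3 + 7×2 = 69
B: 11×3 + 3×3 + 5×1 + 5×2 + 7×1 = 64
C: 11×1 + 3×2 + 5×2 + 5×1 + 7×3 = 53

A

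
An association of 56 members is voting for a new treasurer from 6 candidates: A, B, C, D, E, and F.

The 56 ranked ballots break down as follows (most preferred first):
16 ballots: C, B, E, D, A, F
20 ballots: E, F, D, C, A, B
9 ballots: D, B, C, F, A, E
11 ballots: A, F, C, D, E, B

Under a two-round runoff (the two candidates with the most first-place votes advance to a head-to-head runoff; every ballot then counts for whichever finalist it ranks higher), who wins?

C

Round 1 first-place votes: A 11, B 0, C 16, D 9, E 20, F 0. E and C advance.
Runoff: E is ranked above C on 20 ballots, C above E on 36.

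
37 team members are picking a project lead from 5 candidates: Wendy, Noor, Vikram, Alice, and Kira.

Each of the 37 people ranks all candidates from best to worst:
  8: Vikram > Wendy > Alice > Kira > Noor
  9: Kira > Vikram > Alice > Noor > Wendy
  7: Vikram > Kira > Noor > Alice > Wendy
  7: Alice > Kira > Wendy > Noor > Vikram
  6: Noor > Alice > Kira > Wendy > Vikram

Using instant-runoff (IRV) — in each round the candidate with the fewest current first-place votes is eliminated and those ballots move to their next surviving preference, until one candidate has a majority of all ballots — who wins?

Vikram

Round 1: Wendy 0, Noor 6, Vikram 15, Alice 7, Kira 9. Wendy eliminated.
Round 2: Noor 6, Vikram 15, Alice 7, Kira 9. Noor eliminated.
Round 3: Vikram 15, Alice 13, Kira 9. Kira eliminated.
Round 4: Vikram 24, Alice 13. Vikram has a majority (≥19).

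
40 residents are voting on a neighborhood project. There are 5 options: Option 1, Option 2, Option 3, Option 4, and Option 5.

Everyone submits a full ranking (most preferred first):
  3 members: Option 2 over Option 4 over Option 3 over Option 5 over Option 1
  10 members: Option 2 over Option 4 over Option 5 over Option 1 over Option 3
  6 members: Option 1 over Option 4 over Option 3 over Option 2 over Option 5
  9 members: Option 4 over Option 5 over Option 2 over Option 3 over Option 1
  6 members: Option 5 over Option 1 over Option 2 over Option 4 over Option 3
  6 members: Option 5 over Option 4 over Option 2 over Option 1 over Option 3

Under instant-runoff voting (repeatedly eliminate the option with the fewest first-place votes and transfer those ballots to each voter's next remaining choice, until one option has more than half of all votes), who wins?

Option 4

Round 1: Option 1 6, Option 2 13, Option 3 0, Option 4 9, Option 5 12. Option 3 eliminated.
Round 2: Option 1 6, Option 2 13, Option 4 9, Option 5 12. Option 1 eliminated.
Round 3: Option 2 13, Option 4 15, Option 5 12. Option 5 eliminated.
Round 4: Option 2 19, Option 4 21. Option 4 has a majority (≥21).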